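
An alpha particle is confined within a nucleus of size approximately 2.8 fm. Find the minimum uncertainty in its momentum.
1.883 × 10^-20 kg·m/s

Using the Heisenberg uncertainty principle:
ΔxΔp ≥ ℏ/2

With Δx ≈ L = 2.800e-15 m (the confinement size):
Δp_min = ℏ/(2Δx)
Δp_min = (1.055e-34 J·s) / (2 × 2.800e-15 m)
Δp_min = 1.883e-20 kg·m/s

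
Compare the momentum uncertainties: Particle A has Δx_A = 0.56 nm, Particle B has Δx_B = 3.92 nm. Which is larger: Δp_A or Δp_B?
Particle A has the larger minimum momentum uncertainty, by a factor of 7.00.

For each particle, the minimum momentum uncertainty is Δp_min = ℏ/(2Δx):

Particle A: Δp_A = ℏ/(2×5.600e-10 m) = 9.416e-26 kg·m/s
Particle B: Δp_B = ℏ/(2×3.920e-09 m) = 1.345e-26 kg·m/s

Ratio: Δp_A/Δp_B = 7.00

Since Δp_min ∝ 1/Δx, the particle with smaller position uncertainty (A) has larger momentum uncertainty.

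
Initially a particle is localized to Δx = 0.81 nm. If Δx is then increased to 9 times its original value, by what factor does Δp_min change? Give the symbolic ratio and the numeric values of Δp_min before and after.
Original Δp_min = 6.510 × 10^-26 kg·m/s; new Δp'_min = 7.233 × 10^-27 kg·m/s; ratio Δp'_min/Δp_min = 1/9.

From the uncertainty principle ΔxΔp ≥ ℏ/2, the minimum momentum uncertainty is Δp_min = ℏ/(2Δx).

Original (Δx = 0.81 nm = 8.100e-10 m):
Δp_min = (1.055e-34 J·s)/(2 × 8.100e-10 m) = 6.510e-26 kg·m/s

When Δx → 9Δx:
Δp'_min = ℏ/(2 × 9Δx) = (1/9) × ℏ/(2Δx) = (1/9) × Δp_min
Δp'_min = 1/9 × 6.510e-26 kg·m/s = 7.233e-27 kg·m/s

Since Δp_min ∝ 1/Δx, when Δx is increased to 9 times its original value, Δp_min decreases to 1/9 of its original value.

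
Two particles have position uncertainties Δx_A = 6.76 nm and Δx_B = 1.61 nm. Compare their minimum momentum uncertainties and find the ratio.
Particle B has the larger minimum momentum uncertainty, by a factor of 4.20.

For each particle, the minimum momentum uncertainty is Δp_min = ℏ/(2Δx):

Particle A: Δp_A = ℏ/(2×6.760e-09 m) = 7.800e-27 kg·m/s
Particle B: Δp_B = ℏ/(2×1.610e-09 m) = 3.275e-26 kg·m/s

Ratio: Δp_B/Δp_A = 4.20

Since Δp_min ∝ 1/Δx, the particle with smaller position uncertainty (B) has larger momentum uncertainty.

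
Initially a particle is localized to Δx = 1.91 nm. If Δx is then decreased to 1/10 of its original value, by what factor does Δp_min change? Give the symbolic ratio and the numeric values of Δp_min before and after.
Original Δp_min = 2.761 × 10^-26 kg·m/s; new Δp'_min = 2.761 × 10^-25 kg·m/s; ratio Δp'_min/Δp_min = 10.

From the uncertainty principle ΔxΔp ≥ ℏ/2, the minimum momentum uncertainty is Δp_min = ℏ/(2Δx).

Original (Δx = 1.91 nm = 1.910e-09 m):
Δp_min = (1.055e-34 J·s)/(2 × 1.910e-09 m) = 2.761e-26 kg·m/s

When Δx → (1/10)Δx:
Δp'_min = ℏ/(2 × (1/10)Δx) = 10 × ℏ/(2Δx) = 10 × Δp_min
Δp'_min = 10 × 2.761e-26 kg·m/s = 2.761e-25 kg·m/s

Since Δp_min ∝ 1/Δx, when Δx is decreased to 1/10 of its original value, Δp_min increases to 10 times its original value.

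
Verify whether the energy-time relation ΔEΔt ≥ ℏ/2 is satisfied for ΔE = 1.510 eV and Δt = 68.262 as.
No, it violates the uncertainty relation.

Calculate the product ΔEΔt:
ΔE = 1.510 eV = 2.419e-19 J
ΔEΔt = (2.419e-19 J) × (6.826e-17 s)
ΔEΔt = 1.651e-35 J·s

Compare to the minimum allowed value ℏ/2:
ℏ/2 = 5.273e-35 J·s

Since ΔEΔt = 1.651e-35 J·s < 5.273e-35 J·s = ℏ/2,
this violates the uncertainty relation.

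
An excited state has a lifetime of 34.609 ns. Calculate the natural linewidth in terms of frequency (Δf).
2.299 MHz

Using the energy-time uncertainty principle and E = hf:
ΔEΔt ≥ ℏ/2
hΔf·Δt ≥ ℏ/2

The minimum frequency uncertainty is:
Δf = ℏ/(2hτ) = 1/(4πτ)
Δf = 1/(4π × 3.461e-08 s)
Δf = 2.299e+06 Hz = 2.299 MHz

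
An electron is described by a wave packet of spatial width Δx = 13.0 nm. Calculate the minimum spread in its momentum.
4.056 × 10^-27 kg·m/s

For a wave packet, the spatial width Δx and momentum spread Δp are related by the uncertainty principle:
ΔxΔp ≥ ℏ/2

The minimum momentum spread is:
Δp_min = ℏ/(2Δx)
Δp_min = (1.055e-34 J·s) / (2 × 1.300e-08 m)
Δp_min = 4.056e-27 kg·m/s

A wave packet cannot have both a well-defined position and well-defined momentum.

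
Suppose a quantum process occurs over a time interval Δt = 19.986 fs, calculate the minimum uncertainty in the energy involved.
16.467 meV

Using the energy-time uncertainty principle:
ΔEΔt ≥ ℏ/2

The minimum uncertainty in energy is:
ΔE_min = ℏ/(2Δt)
ΔE_min = (1.055e-34 J·s) / (2 × 1.999e-14 s)
ΔE_min = 2.638e-21 J = 16.467 meV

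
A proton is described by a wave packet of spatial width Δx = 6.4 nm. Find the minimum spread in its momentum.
8.239 × 10^-27 kg·m/s

For a wave packet, the spatial width Δx and momentum spread Δp are related by the uncertainty principle:
ΔxΔp ≥ ℏ/2

The minimum momentum spread is:
Δp_min = ℏ/(2Δx)
Δp_min = (1.055e-34 J·s) / (2 × 6.400e-09 m)
Δp_min = 8.239e-27 kg·m/s

A wave packet cannot have both a well-defined position and well-defined momentum.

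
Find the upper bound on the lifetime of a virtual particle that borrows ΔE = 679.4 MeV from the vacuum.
4.844 × 10^-25 s

Using the energy-time uncertainty principle:
ΔEΔt ≥ ℏ/2

For a virtual particle borrowing energy ΔE, the maximum lifetime is:
Δt_max = ℏ/(2ΔE)

Converting energy:
ΔE = 679.4 MeV = 1.089e-10 J

Δt_max = (1.055e-34 J·s) / (2 × 1.089e-10 J)
Δt_max = 4.844e-25 s = 4.844 × 10^-25 s

Virtual particles with higher borrowed energy exist for shorter times.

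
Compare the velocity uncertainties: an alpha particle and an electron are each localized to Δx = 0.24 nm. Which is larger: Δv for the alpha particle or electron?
The electron has the larger minimum velocity uncertainty, by a ratio of 7294.3.

For both particles, Δp_min = ℏ/(2Δx) = 2.197e-25 kg·m/s (same for both).

The velocity uncertainty is Δv = Δp/m:
- alpha particle: Δv = 2.197e-25 / 6.645e-27 = 3.306e+01 m/s = 33.065 m/s
- electron: Δv = 2.197e-25 / 9.109e-31 = 2.412e+05 m/s = 241.183 km/s

Ratio: 2.412e+05 / 3.306e+01 = 7294.3

The lighter particle has larger velocity uncertainty because Δv ∝ 1/m.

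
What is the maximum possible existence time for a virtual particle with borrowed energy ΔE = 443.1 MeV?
7.427 × 10^-25 s

Using the energy-time uncertainty principle:
ΔEΔt ≥ ℏ/2

For a virtual particle borrowing energy ΔE, the maximum lifetime is:
Δt_max = ℏ/(2ΔE)

Converting energy:
ΔE = 443.1 MeV = 7.099e-11 J

Δt_max = (1.055e-34 J·s) / (2 × 7.099e-11 J)
Δt_max = 7.427e-25 s = 7.427 × 10^-25 s

Virtual particles with higher borrowed energy exist for shorter times.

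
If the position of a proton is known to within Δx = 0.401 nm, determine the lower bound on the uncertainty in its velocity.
78.615 m/s

Using the Heisenberg uncertainty principle and Δp = mΔv:
ΔxΔp ≥ ℏ/2
Δx(mΔv) ≥ ℏ/2

The minimum uncertainty in velocity is:
Δv_min = ℏ/(2mΔx)
Δv_min = (1.055e-34 J·s) / (2 × 1.673e-27 kg × 4.010e-10 m)
Δv_min = 7.861e+01 m/s = 78.615 m/s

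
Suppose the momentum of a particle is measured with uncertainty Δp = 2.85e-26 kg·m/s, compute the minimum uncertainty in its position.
1.850 nm

Using the Heisenberg uncertainty principle:
ΔxΔp ≥ ℏ/2

The minimum uncertainty in position is:
Δx_min = ℏ/(2Δp)
Δx_min = (1.055e-34 J·s) / (2 × 2.850e-26 kg·m/s)
Δx_min = 1.850e-09 m = 1.850 nm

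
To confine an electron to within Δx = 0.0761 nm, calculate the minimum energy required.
1.645 eV

Localizing a particle requires giving it sufficient momentum uncertainty:

1. From uncertainty principle: Δp ≥ ℏ/(2Δx)
   Δp_min = (1.055e-34 J·s) / (2 × 7.610e-11 m)
   Δp_min = 6.929e-25 kg·m/s

2. This momentum uncertainty corresponds to kinetic energy:
   KE ≈ (Δp)²/(2m) = (6.929e-25)²/(2 × 9.109e-31 kg)
   KE = 2.635e-19 J = 1.645 eV

Tighter localization requires more energy.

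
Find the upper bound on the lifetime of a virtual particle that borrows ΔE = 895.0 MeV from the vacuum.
3.677 × 10^-25 s

Using the energy-time uncertainty principle:
ΔEΔt ≥ ℏ/2

For a virtual particle borrowing energy ΔE, the maximum lifetime is:
Δt_max = ℏ/(2ΔE)

Converting energy:
ΔE = 895.0 MeV = 1.434e-10 J

Δt_max = (1.055e-34 J·s) / (2 × 1.434e-10 J)
Δt_max = 3.677e-25 s = 3.677 × 10^-25 s

Virtual particles with higher borrowed energy exist for shorter times.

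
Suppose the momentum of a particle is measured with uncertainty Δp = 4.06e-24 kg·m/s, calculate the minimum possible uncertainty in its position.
12.987 pm

Using the Heisenberg uncertainty principle:
ΔxΔp ≥ ℏ/2

The minimum uncertainty in position is:
Δx_min = ℏ/(2Δp)
Δx_min = (1.055e-34 J·s) / (2 × 4.060e-24 kg·m/s)
Δx_min = 1.299e-11 m = 12.987 pm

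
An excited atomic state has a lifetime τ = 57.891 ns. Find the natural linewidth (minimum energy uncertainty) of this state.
5.685 neV

Using the energy-time uncertainty principle:
ΔEΔt ≥ ℏ/2

The lifetime τ represents the time uncertainty Δt.
The natural linewidth (minimum energy uncertainty) is:

ΔE = ℏ/(2τ)
ΔE = (1.055e-34 J·s) / (2 × 5.789e-08 s)
ΔE = 9.108e-28 J = 5.685 neV

This natural linewidth limits the precision of spectroscopic measurements.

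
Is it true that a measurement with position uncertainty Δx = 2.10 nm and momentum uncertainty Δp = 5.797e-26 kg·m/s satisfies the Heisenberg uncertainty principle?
Yes, it satisfies the uncertainty principle.

Calculate the product ΔxΔp:
ΔxΔp = (2.100e-09 m) × (5.797e-26 kg·m/s)
ΔxΔp = 1.217e-34 J·s

Compare to the minimum allowed value ℏ/2:
ℏ/2 = 5.273e-35 J·s

Since ΔxΔp = 1.217e-34 J·s ≥ 5.273e-35 J·s = ℏ/2,
the measurement satisfies the uncertainty principle.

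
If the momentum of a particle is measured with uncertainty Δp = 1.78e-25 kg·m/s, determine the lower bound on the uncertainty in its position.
296.228 pm

Using the Heisenberg uncertainty principle:
ΔxΔp ≥ ℏ/2

The minimum uncertainty in position is:
Δx_min = ℏ/(2Δp)
Δx_min = (1.055e-34 J·s) / (2 × 1.780e-25 kg·m/s)
Δx_min = 2.962e-10 m = 296.228 pm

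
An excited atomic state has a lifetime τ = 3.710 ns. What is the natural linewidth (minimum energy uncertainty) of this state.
88.708 neV

Using the energy-time uncertainty principle:
ΔEΔt ≥ ℏ/2

The lifetime τ represents the time uncertainty Δt.
The natural linewidth (minimum energy uncertainty) is:

ΔE = ℏ/(2τ)
ΔE = (1.055e-34 J·s) / (2 × 3.710e-09 s)
ΔE = 1.421e-26 J = 88.708 neV

This natural linewidth limits the precision of spectroscopic measurements.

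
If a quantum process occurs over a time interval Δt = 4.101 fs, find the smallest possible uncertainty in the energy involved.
80.250 meV

Using the energy-time uncertainty principle:
ΔEΔt ≥ ℏ/2

The minimum uncertainty in energy is:
ΔE_min = ℏ/(2Δt)
ΔE_min = (1.055e-34 J·s) / (2 × 4.101e-15 s)
ΔE_min = 1.286e-20 J = 80.250 meV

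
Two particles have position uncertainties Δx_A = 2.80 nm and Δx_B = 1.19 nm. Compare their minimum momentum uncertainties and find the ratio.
Particle B has the larger minimum momentum uncertainty, by a factor of 2.35.

For each particle, the minimum momentum uncertainty is Δp_min = ℏ/(2Δx):

Particle A: Δp_A = ℏ/(2×2.800e-09 m) = 1.883e-26 kg·m/s
Particle B: Δp_B = ℏ/(2×1.190e-09 m) = 4.431e-26 kg·m/s

Ratio: Δp_B/Δp_A = 2.35

Since Δp_min ∝ 1/Δx, the particle with smaller position uncertainty (B) has larger momentum uncertainty.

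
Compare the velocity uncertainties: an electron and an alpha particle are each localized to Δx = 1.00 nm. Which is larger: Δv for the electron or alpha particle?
The electron has the larger minimum velocity uncertainty, by a ratio of 7294.3.

For both particles, Δp_min = ℏ/(2Δx) = 5.273e-26 kg·m/s (same for both).

The velocity uncertainty is Δv = Δp/m:
- electron: Δv = 5.273e-26 / 9.109e-31 = 5.788e+04 m/s = 57.884 km/s
- alpha particle: Δv = 5.273e-26 / 6.645e-27 = 7.935e+00 m/s = 7.935 m/s

Ratio: 5.788e+04 / 7.935e+00 = 7294.3

The lighter particle has larger velocity uncertainty because Δv ∝ 1/m.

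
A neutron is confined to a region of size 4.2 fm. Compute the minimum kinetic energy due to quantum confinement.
293.668 keV

Using the uncertainty principle:

1. Position uncertainty: Δx ≈ 4.200e-15 m
2. Minimum momentum uncertainty: Δp = ℏ/(2Δx) = 1.255e-20 kg·m/s
3. Minimum kinetic energy:
   KE = (Δp)²/(2m) = (1.255e-20)²/(2 × 1.675e-27 kg)
   KE = 4.705e-14 J = 293.668 keV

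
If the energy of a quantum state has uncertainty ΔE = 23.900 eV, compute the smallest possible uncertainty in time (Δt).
13.770 as

Using the energy-time uncertainty principle:
ΔEΔt ≥ ℏ/2

The minimum uncertainty in time is:
Δt_min = ℏ/(2ΔE)
Δt_min = (1.055e-34 J·s) / (2 × 3.829e-18 J)
Δt_min = 1.377e-17 s = 13.770 as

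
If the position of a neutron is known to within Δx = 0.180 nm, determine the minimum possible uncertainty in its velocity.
174.895 m/s

Using the Heisenberg uncertainty principle and Δp = mΔv:
ΔxΔp ≥ ℏ/2
Δx(mΔv) ≥ ℏ/2

The minimum uncertainty in velocity is:
Δv_min = ℏ/(2mΔx)
Δv_min = (1.055e-34 J·s) / (2 × 1.675e-27 kg × 1.800e-10 m)
Δv_min = 1.749e+02 m/s = 174.895 m/s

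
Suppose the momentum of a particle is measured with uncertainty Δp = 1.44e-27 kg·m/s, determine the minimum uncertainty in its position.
36.617 nm

Using the Heisenberg uncertainty principle:
ΔxΔp ≥ ℏ/2

The minimum uncertainty in position is:
Δx_min = ℏ/(2Δp)
Δx_min = (1.055e-34 J·s) / (2 × 1.440e-27 kg·m/s)
Δx_min = 3.662e-08 m = 36.617 nm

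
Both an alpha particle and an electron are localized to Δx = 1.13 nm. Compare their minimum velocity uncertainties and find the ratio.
The electron has the larger minimum velocity uncertainty, by a ratio of 7294.3.

For both particles, Δp_min = ℏ/(2Δx) = 4.666e-26 kg·m/s (same for both).

The velocity uncertainty is Δv = Δp/m:
- alpha particle: Δv = 4.666e-26 / 6.645e-27 = 7.023e+00 m/s = 7.023 m/s
- electron: Δv = 4.666e-26 / 9.109e-31 = 5.122e+04 m/s = 51.225 km/s

Ratio: 5.122e+04 / 7.023e+00 = 7294.3

The lighter particle has larger velocity uncertainty because Δv ∝ 1/m.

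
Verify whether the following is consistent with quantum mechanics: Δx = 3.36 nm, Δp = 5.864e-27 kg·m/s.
No, it violates the uncertainty principle (impossible measurement).

Calculate the product ΔxΔp:
ΔxΔp = (3.360e-09 m) × (5.864e-27 kg·m/s)
ΔxΔp = 1.970e-35 J·s

Compare to the minimum allowed value ℏ/2:
ℏ/2 = 5.273e-35 J·s

Since ΔxΔp = 1.970e-35 J·s < 5.273e-35 J·s = ℏ/2,
the measurement violates the uncertainty principle.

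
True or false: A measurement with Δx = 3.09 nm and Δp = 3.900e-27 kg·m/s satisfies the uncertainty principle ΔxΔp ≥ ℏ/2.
No, it violates the uncertainty principle (impossible measurement).

Calculate the product ΔxΔp:
ΔxΔp = (3.090e-09 m) × (3.900e-27 kg·m/s)
ΔxΔp = 1.205e-35 J·s

Compare to the minimum allowed value ℏ/2:
ℏ/2 = 5.273e-35 J·s

Since ΔxΔp = 1.205e-35 J·s < 5.273e-35 J·s = ℏ/2,
the measurement violates the uncertainty principle.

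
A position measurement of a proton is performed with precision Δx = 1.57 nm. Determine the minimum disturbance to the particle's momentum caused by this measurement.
3.359 × 10^-26 kg·m/s

The uncertainty principle implies that measuring position disturbs momentum:
ΔxΔp ≥ ℏ/2

When we measure position with precision Δx, we necessarily introduce a momentum uncertainty:
Δp ≥ ℏ/(2Δx)
Δp_min = (1.055e-34 J·s) / (2 × 1.570e-09 m)
Δp_min = 3.359e-26 kg·m/s

The more precisely we measure position, the greater the momentum disturbance.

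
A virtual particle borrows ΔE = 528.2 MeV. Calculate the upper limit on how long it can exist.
6.231 × 10^-25 s

Using the energy-time uncertainty principle:
ΔEΔt ≥ ℏ/2

For a virtual particle borrowing energy ΔE, the maximum lifetime is:
Δt_max = ℏ/(2ΔE)

Converting energy:
ΔE = 528.2 MeV = 8.463e-11 J

Δt_max = (1.055e-34 J·s) / (2 × 8.463e-11 J)
Δt_max = 6.231e-25 s = 6.231 × 10^-25 s

Virtual particles with higher borrowed energy exist for shorter times.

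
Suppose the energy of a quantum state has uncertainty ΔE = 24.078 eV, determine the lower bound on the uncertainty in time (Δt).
13.668 as

Using the energy-time uncertainty principle:
ΔEΔt ≥ ℏ/2

The minimum uncertainty in time is:
Δt_min = ℏ/(2ΔE)
Δt_min = (1.055e-34 J·s) / (2 × 3.858e-18 J)
Δt_min = 1.367e-17 s = 13.668 as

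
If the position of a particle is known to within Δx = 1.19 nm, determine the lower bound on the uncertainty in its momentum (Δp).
4.431 × 10^-26 kg·m/s

Using the Heisenberg uncertainty principle:
ΔxΔp ≥ ℏ/2

The minimum uncertainty in momentum is:
Δp_min = ℏ/(2Δx)
Δp_min = (1.055e-34 J·s) / (2 × 1.190e-09 m)
Δp_min = 4.431e-26 kg·m/s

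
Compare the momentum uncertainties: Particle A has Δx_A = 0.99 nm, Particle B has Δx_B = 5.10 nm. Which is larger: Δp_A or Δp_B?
Particle A has the larger minimum momentum uncertainty, by a factor of 5.15.

For each particle, the minimum momentum uncertainty is Δp_min = ℏ/(2Δx):

Particle A: Δp_A = ℏ/(2×9.900e-10 m) = 5.326e-26 kg·m/s
Particle B: Δp_B = ℏ/(2×5.100e-09 m) = 1.034e-26 kg·m/s

Ratio: Δp_A/Δp_B = 5.15

Since Δp_min ∝ 1/Δx, the particle with smaller position uncertainty (A) has larger momentum uncertainty.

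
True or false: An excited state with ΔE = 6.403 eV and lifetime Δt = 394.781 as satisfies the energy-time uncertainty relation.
Yes, it satisfies the uncertainty relation.

Calculate the product ΔEΔt:
ΔE = 6.403 eV = 1.026e-18 J
ΔEΔt = (1.026e-18 J) × (3.948e-16 s)
ΔEΔt = 4.050e-34 J·s

Compare to the minimum allowed value ℏ/2:
ℏ/2 = 5.273e-35 J·s

Since ΔEΔt = 4.050e-34 J·s ≥ 5.273e-35 J·s = ℏ/2,
this satisfies the uncertainty relation.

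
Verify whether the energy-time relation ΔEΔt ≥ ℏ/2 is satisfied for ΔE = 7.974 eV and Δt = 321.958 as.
Yes, it satisfies the uncertainty relation.

Calculate the product ΔEΔt:
ΔE = 7.974 eV = 1.278e-18 J
ΔEΔt = (1.278e-18 J) × (3.220e-16 s)
ΔEΔt = 4.113e-34 J·s

Compare to the minimum allowed value ℏ/2:
ℏ/2 = 5.273e-35 J·s

Since ΔEΔt = 4.113e-34 J·s ≥ 5.273e-35 J·s = ℏ/2,
this satisfies the uncertainty relation.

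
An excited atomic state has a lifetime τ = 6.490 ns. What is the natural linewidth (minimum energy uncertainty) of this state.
50.710 neV

Using the energy-time uncertainty principle:
ΔEΔt ≥ ℏ/2

The lifetime τ represents the time uncertainty Δt.
The natural linewidth (minimum energy uncertainty) is:

ΔE = ℏ/(2τ)
ΔE = (1.055e-34 J·s) / (2 × 6.490e-09 s)
ΔE = 8.125e-27 J = 50.710 neV

This natural linewidth limits the precision of spectroscopic measurements.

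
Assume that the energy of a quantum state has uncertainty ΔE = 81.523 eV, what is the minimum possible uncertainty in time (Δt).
4.037 as

Using the energy-time uncertainty principle:
ΔEΔt ≥ ℏ/2

The minimum uncertainty in time is:
Δt_min = ℏ/(2ΔE)
Δt_min = (1.055e-34 J·s) / (2 × 1.306e-17 J)
Δt_min = 4.037e-18 s = 4.037 as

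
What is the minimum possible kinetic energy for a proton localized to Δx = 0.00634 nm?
129.055 meV

Localizing a particle requires giving it sufficient momentum uncertainty:

1. From uncertainty principle: Δp ≥ ℏ/(2Δx)
   Δp_min = (1.055e-34 J·s) / (2 × 6.340e-12 m)
   Δp_min = 8.317e-24 kg·m/s

2. This momentum uncertainty corresponds to kinetic energy:
   KE ≈ (Δp)²/(2m) = (8.317e-24)²/(2 × 1.673e-27 kg)
   KE = 2.068e-20 J = 129.055 meV

Tighter localization requires more energy.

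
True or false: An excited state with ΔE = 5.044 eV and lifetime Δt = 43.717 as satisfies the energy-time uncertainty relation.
No, it violates the uncertainty relation.

Calculate the product ΔEΔt:
ΔE = 5.044 eV = 8.081e-19 J
ΔEΔt = (8.081e-19 J) × (4.372e-17 s)
ΔEΔt = 3.533e-35 J·s

Compare to the minimum allowed value ℏ/2:
ℏ/2 = 5.273e-35 J·s

Since ΔEΔt = 3.533e-35 J·s < 5.273e-35 J·s = ℏ/2,
this violates the uncertainty relation.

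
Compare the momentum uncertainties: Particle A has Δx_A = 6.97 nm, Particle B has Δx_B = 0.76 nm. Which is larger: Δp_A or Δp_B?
Particle B has the larger minimum momentum uncertainty, by a factor of 9.17.

For each particle, the minimum momentum uncertainty is Δp_min = ℏ/(2Δx):

Particle A: Δp_A = ℏ/(2×6.970e-09 m) = 7.565e-27 kg·m/s
Particle B: Δp_B = ℏ/(2×7.600e-10 m) = 6.938e-26 kg·m/s

Ratio: Δp_B/Δp_A = 9.17

Since Δp_min ∝ 1/Δx, the particle with smaller position uncertainty (B) has larger momentum uncertainty.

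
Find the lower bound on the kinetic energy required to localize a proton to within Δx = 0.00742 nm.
94.221 meV

Localizing a particle requires giving it sufficient momentum uncertainty:

1. From uncertainty principle: Δp ≥ ℏ/(2Δx)
   Δp_min = (1.055e-34 J·s) / (2 × 7.420e-12 m)
   Δp_min = 7.106e-24 kg·m/s

2. This momentum uncertainty corresponds to kinetic energy:
   KE ≈ (Δp)²/(2m) = (7.106e-24)²/(2 × 1.673e-27 kg)
   KE = 1.510e-20 J = 94.221 meV

Tighter localization requires more energy.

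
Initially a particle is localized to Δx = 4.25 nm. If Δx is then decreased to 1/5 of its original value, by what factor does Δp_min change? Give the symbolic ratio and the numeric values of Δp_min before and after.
Original Δp_min = 1.241 × 10^-26 kg·m/s; new Δp'_min = 6.203 × 10^-26 kg·m/s; ratio Δp'_min/Δp_min = 5.

From the uncertainty principle ΔxΔp ≥ ℏ/2, the minimum momentum uncertainty is Δp_min = ℏ/(2Δx).

Original (Δx = 4.25 nm = 4.250e-09 m):
Δp_min = (1.055e-34 J·s)/(2 × 4.250e-09 m) = 1.241e-26 kg·m/s

When Δx → (1/5)Δx:
Δp'_min = ℏ/(2 × (1/5)Δx) = 5 × ℏ/(2Δx) = 5 × Δp_min
Δp'_min = 5 × 1.241e-26 kg·m/s = 6.203e-26 kg·m/s

Since Δp_min ∝ 1/Δx, when Δx is decreased to 1/5 of its original value, Δp_min increases to 5 times its original value.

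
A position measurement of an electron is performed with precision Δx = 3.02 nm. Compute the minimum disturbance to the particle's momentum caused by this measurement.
1.746 × 10^-26 kg·m/s

The uncertainty principle implies that measuring position disturbs momentum:
ΔxΔp ≥ ℏ/2

When we measure position with precision Δx, we necessarily introduce a momentum uncertainty:
Δp ≥ ℏ/(2Δx)
Δp_min = (1.055e-34 J·s) / (2 × 3.020e-09 m)
Δp_min = 1.746e-26 kg·m/s

The more precisely we measure position, the greater the momentum disturbance.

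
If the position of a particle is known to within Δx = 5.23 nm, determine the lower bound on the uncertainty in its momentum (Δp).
1.008 × 10^-26 kg·m/s

Using the Heisenberg uncertainty principle:
ΔxΔp ≥ ℏ/2

The minimum uncertainty in momentum is:
Δp_min = ℏ/(2Δx)
Δp_min = (1.055e-34 J·s) / (2 × 5.230e-09 m)
Δp_min = 1.008e-26 kg·m/s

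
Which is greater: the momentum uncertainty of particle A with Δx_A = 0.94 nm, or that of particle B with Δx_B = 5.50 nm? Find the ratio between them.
Particle A has the larger minimum momentum uncertainty, by a factor of 5.85.

For each particle, the minimum momentum uncertainty is Δp_min = ℏ/(2Δx):

Particle A: Δp_A = ℏ/(2×9.400e-10 m) = 5.609e-26 kg·m/s
Particle B: Δp_B = ℏ/(2×5.500e-09 m) = 9.587e-27 kg·m/s

Ratio: Δp_A/Δp_B = 5.85

Since Δp_min ∝ 1/Δx, the particle with smaller position uncertainty (A) has larger momentum uncertainty.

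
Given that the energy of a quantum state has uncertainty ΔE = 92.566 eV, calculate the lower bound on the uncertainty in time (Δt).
3.555 as

Using the energy-time uncertainty principle:
ΔEΔt ≥ ℏ/2

The minimum uncertainty in time is:
Δt_min = ℏ/(2ΔE)
Δt_min = (1.055e-34 J·s) / (2 × 1.483e-17 J)
Δt_min = 3.555e-18 s = 3.555 as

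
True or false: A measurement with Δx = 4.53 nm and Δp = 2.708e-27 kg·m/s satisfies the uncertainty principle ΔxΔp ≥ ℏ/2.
No, it violates the uncertainty principle (impossible measurement).

Calculate the product ΔxΔp:
ΔxΔp = (4.530e-09 m) × (2.708e-27 kg·m/s)
ΔxΔp = 1.227e-35 J·s

Compare to the minimum allowed value ℏ/2:
ℏ/2 = 5.273e-35 J·s

Since ΔxΔp = 1.227e-35 J·s < 5.273e-35 J·s = ℏ/2,
the measurement violates the uncertainty principle.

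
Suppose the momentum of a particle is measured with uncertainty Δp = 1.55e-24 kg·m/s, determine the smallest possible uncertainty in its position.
34.018 pm

Using the Heisenberg uncertainty principle:
ΔxΔp ≥ ℏ/2

The minimum uncertainty in position is:
Δx_min = ℏ/(2Δp)
Δx_min = (1.055e-34 J·s) / (2 × 1.550e-24 kg·m/s)
Δx_min = 3.402e-11 m = 34.018 pm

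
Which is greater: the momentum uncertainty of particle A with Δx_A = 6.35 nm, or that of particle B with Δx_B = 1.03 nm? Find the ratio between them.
Particle B has the larger minimum momentum uncertainty, by a factor of 6.17.

For each particle, the minimum momentum uncertainty is Δp_min = ℏ/(2Δx):

Particle A: Δp_A = ℏ/(2×6.350e-09 m) = 8.304e-27 kg·m/s
Particle B: Δp_B = ℏ/(2×1.030e-09 m) = 5.119e-26 kg·m/s

Ratio: Δp_B/Δp_A = 6.17

Since Δp_min ∝ 1/Δx, the particle with smaller position uncertainty (B) has larger momentum uncertainty.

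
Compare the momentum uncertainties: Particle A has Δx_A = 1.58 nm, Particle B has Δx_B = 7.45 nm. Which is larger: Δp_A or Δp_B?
Particle A has the larger minimum momentum uncertainty, by a factor of 4.72.

For each particle, the minimum momentum uncertainty is Δp_min = ℏ/(2Δx):

Particle A: Δp_A = ℏ/(2×1.580e-09 m) = 3.337e-26 kg·m/s
Particle B: Δp_B = ℏ/(2×7.450e-09 m) = 7.078e-27 kg·m/s

Ratio: Δp_A/Δp_B = 4.72

Since Δp_min ∝ 1/Δx, the particle with smaller position uncertainty (A) has larger momentum uncertainty.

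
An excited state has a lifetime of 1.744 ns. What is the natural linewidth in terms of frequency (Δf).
45.629 MHz

Using the energy-time uncertainty principle and E = hf:
ΔEΔt ≥ ℏ/2
hΔf·Δt ≥ ℏ/2

The minimum frequency uncertainty is:
Δf = ℏ/(2hτ) = 1/(4πτ)
Δf = 1/(4π × 1.744e-09 s)
Δf = 4.563e+07 Hz = 45.629 MHz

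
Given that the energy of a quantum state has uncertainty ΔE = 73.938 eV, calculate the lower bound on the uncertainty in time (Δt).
4.451 as

Using the energy-time uncertainty principle:
ΔEΔt ≥ ℏ/2

The minimum uncertainty in time is:
Δt_min = ℏ/(2ΔE)
Δt_min = (1.055e-34 J·s) / (2 × 1.185e-17 J)
Δt_min = 4.451e-18 s = 4.451 as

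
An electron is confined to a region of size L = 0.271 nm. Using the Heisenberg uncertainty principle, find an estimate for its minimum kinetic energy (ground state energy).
129.695 meV

Using the uncertainty principle to estimate ground state energy:

1. The position uncertainty is approximately the confinement size:
   Δx ≈ L = 2.710e-10 m

2. From ΔxΔp ≥ ℏ/2, the minimum momentum uncertainty is:
   Δp ≈ ℏ/(2L) = 1.946e-25 kg·m/s

3. The kinetic energy is approximately:
   KE ≈ (Δp)²/(2m) = (1.946e-25)²/(2 × 9.109e-31 kg)
   KE ≈ 2.078e-20 J = 129.695 meV

This is an order-of-magnitude estimate of the ground state energy.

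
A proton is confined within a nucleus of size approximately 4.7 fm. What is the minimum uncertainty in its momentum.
1.122 × 10^-20 kg·m/s

Using the Heisenberg uncertainty principle:
ΔxΔp ≥ ℏ/2

With Δx ≈ L = 4.700e-15 m (the confinement size):
Δp_min = ℏ/(2Δx)
Δp_min = (1.055e-34 J·s) / (2 × 4.700e-15 m)
Δp_min = 1.122e-20 kg·m/s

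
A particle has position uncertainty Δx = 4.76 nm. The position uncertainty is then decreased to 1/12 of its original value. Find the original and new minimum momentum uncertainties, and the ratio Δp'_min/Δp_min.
Original Δp_min = 1.108 × 10^-26 kg·m/s; new Δp'_min = 1.329 × 10^-25 kg·m/s; ratio Δp'_min/Δp_min = 12.

From the uncertainty principle ΔxΔp ≥ ℏ/2, the minimum momentum uncertainty is Δp_min = ℏ/(2Δx).

Original (Δx = 4.76 nm = 4.760e-09 m):
Δp_min = (1.055e-34 J·s)/(2 × 4.760e-09 m) = 1.108e-26 kg·m/s

When Δx → (1/12)Δx:
Δp'_min = ℏ/(2 × (1/12)Δx) = 12 × ℏ/(2Δx) = 12 × Δp_min
Δp'_min = 12 × 1.108e-26 kg·m/s = 1.329e-25 kg·m/s

Since Δp_min ∝ 1/Δx, when Δx is decreased to 1/12 of its original value, Δp_min increases to 12 times its original value.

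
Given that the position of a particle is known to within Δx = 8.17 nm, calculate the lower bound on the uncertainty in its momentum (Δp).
6.454 × 10^-27 kg·m/s

Using the Heisenberg uncertainty principle:
ΔxΔp ≥ ℏ/2

The minimum uncertainty in momentum is:
Δp_min = ℏ/(2Δx)
Δp_min = (1.055e-34 J·s) / (2 × 8.170e-09 m)
Δp_min = 6.454e-27 kg·m/s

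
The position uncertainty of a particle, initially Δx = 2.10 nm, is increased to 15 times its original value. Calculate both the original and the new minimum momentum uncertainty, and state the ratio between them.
Original Δp_min = 2.511 × 10^-26 kg·m/s; new Δp'_min = 1.674 × 10^-27 kg·m/s; ratio Δp'_min/Δp_min = 1/15.

From the uncertainty principle ΔxΔp ≥ ℏ/2, the minimum momentum uncertainty is Δp_min = ℏ/(2Δx).

Original (Δx = 2.10 nm = 2.100e-09 m):
Δp_min = (1.055e-34 J·s)/(2 × 2.100e-09 m) = 2.511e-26 kg·m/s

When Δx → 15Δx:
Δp'_min = ℏ/(2 × 15Δx) = (1/15) × ℏ/(2Δx) = (1/15) × Δp_min
Δp'_min = 1/15 × 2.511e-26 kg·m/s = 1.674e-27 kg·m/s

Since Δp_min ∝ 1/Δx, when Δx is increased to 15 times its original value, Δp_min decreases to 1/15 of its original value.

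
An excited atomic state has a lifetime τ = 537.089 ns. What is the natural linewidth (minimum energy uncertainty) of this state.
612.759 peV

Using the energy-time uncertainty principle:
ΔEΔt ≥ ℏ/2

The lifetime τ represents the time uncertainty Δt.
The natural linewidth (minimum energy uncertainty) is:

ΔE = ℏ/(2τ)
ΔE = (1.055e-34 J·s) / (2 × 5.371e-07 s)
ΔE = 9.817e-29 J = 612.759 peV

This natural linewidth limits the precision of spectroscopic measurements.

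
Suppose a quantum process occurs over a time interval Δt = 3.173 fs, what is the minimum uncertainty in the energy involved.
103.721 meV

Using the energy-time uncertainty principle:
ΔEΔt ≥ ℏ/2

The minimum uncertainty in energy is:
ΔE_min = ℏ/(2Δt)
ΔE_min = (1.055e-34 J·s) / (2 × 3.173e-15 s)
ΔE_min = 1.662e-20 J = 103.721 meV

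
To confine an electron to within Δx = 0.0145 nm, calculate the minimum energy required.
45.303 eV

Localizing a particle requires giving it sufficient momentum uncertainty:

1. From uncertainty principle: Δp ≥ ℏ/(2Δx)
   Δp_min = (1.055e-34 J·s) / (2 × 1.450e-11 m)
   Δp_min = 3.636e-24 kg·m/s

2. This momentum uncertainty corresponds to kinetic energy:
   KE ≈ (Δp)²/(2m) = (3.636e-24)²/(2 × 9.109e-31 kg)
   KE = 7.258e-18 J = 45.303 eV

Tighter localization requires more energy.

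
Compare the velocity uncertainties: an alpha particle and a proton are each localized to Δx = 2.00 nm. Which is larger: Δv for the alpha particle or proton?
The proton has the larger minimum velocity uncertainty, by a ratio of 4.0.

For both particles, Δp_min = ℏ/(2Δx) = 2.636e-26 kg·m/s (same for both).

The velocity uncertainty is Δv = Δp/m:
- alpha particle: Δv = 2.636e-26 / 6.645e-27 = 3.968e+00 m/s = 3.968 m/s
- proton: Δv = 2.636e-26 / 1.673e-27 = 1.576e+01 m/s = 15.762 m/s

Ratio: 1.576e+01 / 3.968e+00 = 4.0

The lighter particle has larger velocity uncertainty because Δv ∝ 1/m.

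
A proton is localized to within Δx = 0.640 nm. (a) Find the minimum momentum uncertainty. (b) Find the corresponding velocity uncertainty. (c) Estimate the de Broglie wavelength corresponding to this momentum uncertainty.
(a) Δp_min = 8.239 × 10^-26 kg·m/s
(b) Δv_min = 49.257 m/s
(c) λ_dB = 8.042 nm

Step-by-step:

(a) From the uncertainty principle:
Δp_min = ℏ/(2Δx) = (1.055e-34 J·s)/(2 × 6.400e-10 m) = 8.239e-26 kg·m/s

(b) The velocity uncertainty:
Δv = Δp/m = (8.239e-26 kg·m/s)/(1.673e-27 kg) = 4.926e+01 m/s = 49.257 m/s

(c) The de Broglie wavelength for this momentum:
λ = h/p = (6.626e-34 J·s)/(8.239e-26 kg·m/s) = 8.042e-09 m = 8.042 nm

Note: The de Broglie wavelength is comparable to the localization size, as expected from wave-particle duality.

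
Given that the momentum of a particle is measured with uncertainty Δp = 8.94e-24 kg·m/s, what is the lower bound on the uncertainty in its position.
5.898 pm

Using the Heisenberg uncertainty principle:
ΔxΔp ≥ ℏ/2

The minimum uncertainty in position is:
Δx_min = ℏ/(2Δp)
Δx_min = (1.055e-34 J·s) / (2 × 8.940e-24 kg·m/s)
Δx_min = 5.898e-12 m = 5.898 pm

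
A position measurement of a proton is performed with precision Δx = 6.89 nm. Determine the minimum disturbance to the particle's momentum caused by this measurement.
7.653 × 10^-27 kg·m/s

The uncertainty principle implies that measuring position disturbs momentum:
ΔxΔp ≥ ℏ/2

When we measure position with precision Δx, we necessarily introduce a momentum uncertainty:
Δp ≥ ℏ/(2Δx)
Δp_min = (1.055e-34 J·s) / (2 × 6.890e-09 m)
Δp_min = 7.653e-27 kg·m/s

The more precisely we measure position, the greater the momentum disturbance.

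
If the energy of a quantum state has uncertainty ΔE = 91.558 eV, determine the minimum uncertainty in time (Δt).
3.595 as

Using the energy-time uncertainty principle:
ΔEΔt ≥ ℏ/2

The minimum uncertainty in time is:
Δt_min = ℏ/(2ΔE)
Δt_min = (1.055e-34 J·s) / (2 × 1.467e-17 J)
Δt_min = 3.595e-18 s = 3.595 as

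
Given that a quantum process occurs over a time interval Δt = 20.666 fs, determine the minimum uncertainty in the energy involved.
15.925 meV

Using the energy-time uncertainty principle:
ΔEΔt ≥ ℏ/2

The minimum uncertainty in energy is:
ΔE_min = ℏ/(2Δt)
ΔE_min = (1.055e-34 J·s) / (2 × 2.067e-14 s)
ΔE_min = 2.551e-21 J = 15.925 meV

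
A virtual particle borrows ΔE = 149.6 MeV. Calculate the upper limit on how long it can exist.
2.200 ys

Using the energy-time uncertainty principle:
ΔEΔt ≥ ℏ/2

For a virtual particle borrowing energy ΔE, the maximum lifetime is:
Δt_max = ℏ/(2ΔE)

Converting energy:
ΔE = 149.6 MeV = 2.397e-11 J

Δt_max = (1.055e-34 J·s) / (2 × 2.397e-11 J)
Δt_max = 2.200e-24 s = 2.200 ys

Virtual particles with higher borrowed energy exist for shorter times.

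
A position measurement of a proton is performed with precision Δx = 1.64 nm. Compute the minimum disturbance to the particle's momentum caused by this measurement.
3.215 × 10^-26 kg·m/s

The uncertainty principle implies that measuring position disturbs momentum:
ΔxΔp ≥ ℏ/2

When we measure position with precision Δx, we necessarily introduce a momentum uncertainty:
Δp ≥ ℏ/(2Δx)
Δp_min = (1.055e-34 J·s) / (2 × 1.640e-09 m)
Δp_min = 3.215e-26 kg·m/s

The more precisely we measure position, the greater the momentum disturbance.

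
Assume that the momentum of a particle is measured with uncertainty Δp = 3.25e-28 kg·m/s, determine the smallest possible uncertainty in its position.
162.242 nm

Using the Heisenberg uncertainty principle:
ΔxΔp ≥ ℏ/2

The minimum uncertainty in position is:
Δx_min = ℏ/(2Δp)
Δx_min = (1.055e-34 J·s) / (2 × 3.250e-28 kg·m/s)
Δx_min = 1.622e-07 m = 162.242 nm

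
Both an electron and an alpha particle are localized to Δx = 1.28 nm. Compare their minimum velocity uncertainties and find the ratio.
The electron has the larger minimum velocity uncertainty, by a ratio of 7294.3.

For both particles, Δp_min = ℏ/(2Δx) = 4.119e-26 kg·m/s (same for both).

The velocity uncertainty is Δv = Δp/m:
- electron: Δv = 4.119e-26 / 9.109e-31 = 4.522e+04 m/s = 45.222 km/s
- alpha particle: Δv = 4.119e-26 / 6.645e-27 = 6.200e+00 m/s = 6.200 m/s

Ratio: 4.522e+04 / 6.200e+00 = 7294.3

The lighter particle has larger velocity uncertainty because Δv ∝ 1/m.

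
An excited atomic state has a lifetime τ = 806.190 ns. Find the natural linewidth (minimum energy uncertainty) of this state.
408.224 peV

Using the energy-time uncertainty principle:
ΔEΔt ≥ ℏ/2

The lifetime τ represents the time uncertainty Δt.
The natural linewidth (minimum energy uncertainty) is:

ΔE = ℏ/(2τ)
ΔE = (1.055e-34 J·s) / (2 × 8.062e-07 s)
ΔE = 6.540e-29 J = 408.224 peV

This natural linewidth limits the precision of spectroscopic measurements.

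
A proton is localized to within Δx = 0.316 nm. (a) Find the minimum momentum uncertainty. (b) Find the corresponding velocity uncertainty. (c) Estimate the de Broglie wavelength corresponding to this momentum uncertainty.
(a) Δp_min = 1.669 × 10^-25 kg·m/s
(b) Δv_min = 99.761 m/s
(c) λ_dB = 3.971 nm

Step-by-step:

(a) From the uncertainty principle:
Δp_min = ℏ/(2Δx) = (1.055e-34 J·s)/(2 × 3.160e-10 m) = 1.669e-25 kg·m/s

(b) The velocity uncertainty:
Δv = Δp/m = (1.669e-25 kg·m/s)/(1.673e-27 kg) = 9.976e+01 m/s = 99.761 m/s

(c) The de Broglie wavelength for this momentum:
λ = h/p = (6.626e-34 J·s)/(1.669e-25 kg·m/s) = 3.971e-09 m = 3.971 nm

Note: The de Broglie wavelength is comparable to the localization size, as expected from wave-particle duality.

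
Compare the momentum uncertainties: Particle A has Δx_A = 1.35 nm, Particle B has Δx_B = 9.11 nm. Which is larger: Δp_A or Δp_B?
Particle A has the larger minimum momentum uncertainty, by a factor of 6.75.

For each particle, the minimum momentum uncertainty is Δp_min = ℏ/(2Δx):

Particle A: Δp_A = ℏ/(2×1.350e-09 m) = 3.906e-26 kg·m/s
Particle B: Δp_B = ℏ/(2×9.110e-09 m) = 5.788e-27 kg·m/s

Ratio: Δp_A/Δp_B = 6.75

Since Δp_min ∝ 1/Δx, the particle with smaller position uncertainty (A) has larger momentum uncertainty.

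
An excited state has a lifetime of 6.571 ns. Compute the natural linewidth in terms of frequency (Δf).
12.110 MHz

Using the energy-time uncertainty principle and E = hf:
ΔEΔt ≥ ℏ/2
hΔf·Δt ≥ ℏ/2

The minimum frequency uncertainty is:
Δf = ℏ/(2hτ) = 1/(4πτ)
Δf = 1/(4π × 6.571e-09 s)
Δf = 1.211e+07 Hz = 12.110 MHz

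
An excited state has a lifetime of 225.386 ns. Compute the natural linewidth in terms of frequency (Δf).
353.072 kHz

Using the energy-time uncertainty principle and E = hf:
ΔEΔt ≥ ℏ/2
hΔf·Δt ≥ ℏ/2

The minimum frequency uncertainty is:
Δf = ℏ/(2hτ) = 1/(4πτ)
Δf = 1/(4π × 2.254e-07 s)
Δf = 3.531e+05 Hz = 353.072 kHz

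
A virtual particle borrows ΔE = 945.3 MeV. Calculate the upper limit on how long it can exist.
3.481 × 10^-25 s

Using the energy-time uncertainty principle:
ΔEΔt ≥ ℏ/2

For a virtual particle borrowing energy ΔE, the maximum lifetime is:
Δt_max = ℏ/(2ΔE)

Converting energy:
ΔE = 945.3 MeV = 1.515e-10 J

Δt_max = (1.055e-34 J·s) / (2 × 1.515e-10 J)
Δt_max = 3.481e-25 s = 3.481 × 10^-25 s

Virtual particles with higher borrowed energy exist for shorter times.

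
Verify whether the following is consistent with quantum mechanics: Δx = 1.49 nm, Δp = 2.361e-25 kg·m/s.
Yes, it satisfies the uncertainty principle.

Calculate the product ΔxΔp:
ΔxΔp = (1.490e-09 m) × (2.361e-25 kg·m/s)
ΔxΔp = 3.518e-34 J·s

Compare to the minimum allowed value ℏ/2:
ℏ/2 = 5.273e-35 J·s

Since ΔxΔp = 3.518e-34 J·s ≥ 5.273e-35 J·s = ℏ/2,
the measurement satisfies the uncertainty principle.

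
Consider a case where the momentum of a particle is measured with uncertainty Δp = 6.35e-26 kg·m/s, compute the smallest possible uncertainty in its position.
830.372 pm

Using the Heisenberg uncertainty principle:
ΔxΔp ≥ ℏ/2

The minimum uncertainty in position is:
Δx_min = ℏ/(2Δp)
Δx_min = (1.055e-34 J·s) / (2 × 6.350e-26 kg·m/s)
Δx_min = 8.304e-10 m = 830.372 pm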